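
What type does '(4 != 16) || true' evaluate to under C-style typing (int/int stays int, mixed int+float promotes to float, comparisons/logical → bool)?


Operand types: bool || bool
Rule: logical operators take bool operands and yield bool
Result type: bool


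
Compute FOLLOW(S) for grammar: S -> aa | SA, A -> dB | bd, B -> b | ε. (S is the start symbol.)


$ ∈ FOLLOW(S). For each A -> αBβ: add FIRST(β)\{ε} to FOLLOW(B); if β nullable, add FOLLOW(A).
FOLLOW(S) = {$, b, d}


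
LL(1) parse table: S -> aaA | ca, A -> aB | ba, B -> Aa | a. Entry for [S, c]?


For [S, c]: 'c' ∈ FIRST(ca)
Entry: S -> ca


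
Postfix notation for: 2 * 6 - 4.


Left to right (same or higher precedence on left)
Postfix: 2 6 * 4 -


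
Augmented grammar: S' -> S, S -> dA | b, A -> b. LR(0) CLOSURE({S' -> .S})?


Start: S' -> .S
For each item with dot before a nonterminal B, add B -> .γ for every B-production
Closure: [S' -> .S, S -> .dA, S -> .b]


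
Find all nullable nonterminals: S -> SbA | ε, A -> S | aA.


A nonterminal is nullable iff some alternative derives ε (directly, or every symbol in it is nullable)
Nullable: {A, S}


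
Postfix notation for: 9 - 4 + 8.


Left to right (same or higher precedence on left)
Postfix: 9 4 - 8 +


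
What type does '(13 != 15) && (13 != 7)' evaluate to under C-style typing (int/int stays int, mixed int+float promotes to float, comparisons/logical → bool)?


Operand types: bool && bool
Rule: logical operators take bool operands and yield bool
Result type: bool


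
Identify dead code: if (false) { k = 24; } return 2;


condition is constant false, so the whole block is unreachable
Dead: 'if (false) { k = 24; }'


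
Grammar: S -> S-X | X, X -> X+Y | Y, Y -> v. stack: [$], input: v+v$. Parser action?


no handle on stack; shift 'v'
Action: shift


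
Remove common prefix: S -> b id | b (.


Common prefix: 'b'
Factored: S -> b S', S' -> id | (


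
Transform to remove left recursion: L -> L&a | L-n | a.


Left-recursive alternatives: L&a, L-n; non-recursive: a
Introduce L': L -> aL', L' -> &aL' | -nL' | ε


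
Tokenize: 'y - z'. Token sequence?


Scan left to right, longest-match per lexeme
Tokens: ID(y), OP(-), ID(z)


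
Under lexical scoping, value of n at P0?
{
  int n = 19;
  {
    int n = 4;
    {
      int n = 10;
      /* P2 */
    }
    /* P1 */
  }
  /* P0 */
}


n declared in the same block as P0
n = 19


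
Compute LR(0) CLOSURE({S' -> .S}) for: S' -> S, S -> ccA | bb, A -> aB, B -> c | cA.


Start: S' -> .S
For each item with dot before a nonterminal B, add B -> .γ for every B-production
Closure: [S' -> .S, S -> .ccA, S -> .bb]


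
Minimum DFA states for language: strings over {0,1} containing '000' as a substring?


KMP-style automaton: 3 progress states + 1 absorbing accept = 4
Minimal DFA: 4 states


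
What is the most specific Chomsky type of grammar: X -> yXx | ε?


Single nonterminal LHS, but y^n x^n is not regular
Classification: Type 2 (Context-Free)


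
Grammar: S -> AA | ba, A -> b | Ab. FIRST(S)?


Per alternative of S: FIRST(AA) = {b}; FIRST(ba) = {b}
FIRST(S) = {b}


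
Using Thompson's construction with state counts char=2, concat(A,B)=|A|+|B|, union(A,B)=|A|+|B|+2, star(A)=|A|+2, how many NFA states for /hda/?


Syntax tree has 3 char leaf(s), 0 union(s), 0 star(s)
chars contribute 3×2 = 6; each union adds +2; each star adds +2
Total: 6 + 0 + 0 = 6 states


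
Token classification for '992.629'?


Pattern: digits with a decimal point
Type: FLOAT_LITERAL


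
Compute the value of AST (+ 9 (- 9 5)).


Evaluate inner: (- 9 5) = 4
Evaluate root: (+ 9 4) = 13
Result: 13


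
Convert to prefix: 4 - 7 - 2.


left-to-right (same/higher precedence on left): tree is (- (- 4 7) 2)
Prefix: - - 4 7 2


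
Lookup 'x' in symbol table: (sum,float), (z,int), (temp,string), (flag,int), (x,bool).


Lookup 'x' → type bool


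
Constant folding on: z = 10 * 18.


10 * 18 = 180 at compile time
Optimized: z = 180


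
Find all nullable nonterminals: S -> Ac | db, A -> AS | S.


A nonterminal is nullable iff some alternative derives ε (directly, or every symbol in it is nullable)
Nullable: {}


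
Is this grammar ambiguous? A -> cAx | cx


balanced c^n…x^n: each string has a unique parse
Unambiguous


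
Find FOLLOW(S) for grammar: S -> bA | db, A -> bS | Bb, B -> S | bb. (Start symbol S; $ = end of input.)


$ ∈ FOLLOW(S). For each A -> αBβ: add FIRST(β)\{ε} to FOLLOW(B); if β nullable, add FOLLOW(A).
FOLLOW(S) = {$, b}


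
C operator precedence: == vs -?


'-' is additive (level 9); '==' is equality (level 6)
Higher level binds tighter
'-' has higher precedence than '=='


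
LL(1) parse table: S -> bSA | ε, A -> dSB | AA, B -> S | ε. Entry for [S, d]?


For [S, d]: ε is nullable and 'd' ∈ FOLLOW(S)
Entry: S -> ε


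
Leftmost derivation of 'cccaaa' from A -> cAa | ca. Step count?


Derivation: A => cAa => ccAaa => cccaaa
Steps: 3


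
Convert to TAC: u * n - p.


Break into single-operator statements:
t1 = u * n
t2 = t1 - p


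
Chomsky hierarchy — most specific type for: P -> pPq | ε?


Single nonterminal LHS, but p^n q^n is not regular
Classification: Type 2 (Context-Free)


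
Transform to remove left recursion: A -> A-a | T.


Left-recursive alternatives: A-a; non-recursive: T
Introduce A': A -> TA', A' -> -aA' | ε


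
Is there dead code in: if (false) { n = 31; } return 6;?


condition is constant false, so the whole block is unreachable
Dead: 'if (false) { n = 31; }'


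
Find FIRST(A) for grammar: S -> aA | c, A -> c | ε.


Per alternative of A: FIRST(c) = {c}; FIRST(ε) = {ε}
FIRST(A) = {c, ε}


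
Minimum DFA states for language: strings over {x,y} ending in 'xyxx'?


Track the longest suffix of input matching a prefix of 'xyxx': 5 classes (prefixes of length 0..4)
Minimal DFA: 5 states


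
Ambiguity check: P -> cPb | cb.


balanced c^n…b^n: each string has a unique parse
Unambiguous


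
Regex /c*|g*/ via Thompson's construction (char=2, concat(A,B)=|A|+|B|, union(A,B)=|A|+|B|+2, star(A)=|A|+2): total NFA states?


Syntax tree has 2 char leaf(s), 1 union(s), 2 star(s)
chars contribute 2×2 = 4; each union adds +2; each star adds +2
Total: 4 + 2 + 4 = 10 states


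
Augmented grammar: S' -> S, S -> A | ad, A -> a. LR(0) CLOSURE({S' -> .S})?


Start: S' -> .S
For each item with dot before a nonterminal B, add B -> .γ for every B-production
Closure: [S' -> .S, S -> .A, S -> .ad, A -> .a]


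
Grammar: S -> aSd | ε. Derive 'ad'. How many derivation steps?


Derivation: S => aSd => ad
Steps: 2


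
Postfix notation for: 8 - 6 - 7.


Left to right (same or higher precedence on left)
Postfix: 8 6 - 7 -


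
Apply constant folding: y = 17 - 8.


17 - 8 = 9 at compile time
Optimized: y = 9


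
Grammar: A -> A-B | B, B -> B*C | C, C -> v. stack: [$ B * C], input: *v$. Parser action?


handle 'B*C' on top
Action: reduce (B -> B*C)


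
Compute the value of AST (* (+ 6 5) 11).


Evaluate inner: (+ 6 5) = 11
Evaluate root: (* 11 11) = 121
Result: 121


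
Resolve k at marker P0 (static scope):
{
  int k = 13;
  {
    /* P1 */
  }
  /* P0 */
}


k declared in the same block as P0
k = 13


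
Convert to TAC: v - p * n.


Break into single-operator statements:
t1 = p * n
t2 = v - t1


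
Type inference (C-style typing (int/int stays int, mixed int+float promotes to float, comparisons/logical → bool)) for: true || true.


Operand types: bool || bool
Rule: logical operators take bool operands and yield bool
Result type: bool


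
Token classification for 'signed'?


Pattern: reserved word
Type: KEYWORD


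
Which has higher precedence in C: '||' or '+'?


'+' is additive (level 9); '||' is logical OR (level 1)
Higher level binds tighter
'+' has higher precedence than '||'


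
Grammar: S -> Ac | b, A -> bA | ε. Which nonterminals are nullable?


A nonterminal is nullable iff some alternative derives ε (directly, or every symbol in it is nullable)
Nullable: {A}


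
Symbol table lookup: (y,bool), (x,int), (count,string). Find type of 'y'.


Lookup 'y' → type bool


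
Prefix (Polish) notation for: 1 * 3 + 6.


left-to-right (same/higher precedence on left): tree is (+ (* 1 3) 6)
Prefix: + * 1 3 6


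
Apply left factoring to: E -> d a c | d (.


Common prefix: 'd'
Factored: E -> d E', E' -> a c | (


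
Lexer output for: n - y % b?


Scan left to right, longest-match per lexeme
Tokens: ID(n), OP(-), ID(y), OP(%), ID(b)


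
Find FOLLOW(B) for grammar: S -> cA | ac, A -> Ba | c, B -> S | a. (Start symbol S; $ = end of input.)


$ ∈ FOLLOW(S). For each A -> αBβ: add FIRST(β)\{ε} to FOLLOW(B); if β nullable, add FOLLOW(A).
FOLLOW(B) = {a}


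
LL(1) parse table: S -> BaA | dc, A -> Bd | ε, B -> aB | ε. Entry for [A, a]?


For [A, a]: 'a' ∈ FIRST(Bd)
Entry: A -> Bd


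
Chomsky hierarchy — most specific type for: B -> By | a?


Left-linear: every RHS is a terminal or one nonterminal followed by a terminal
Classification: Type 3 (Regular)


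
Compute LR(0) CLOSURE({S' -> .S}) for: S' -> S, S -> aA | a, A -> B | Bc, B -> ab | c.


Start: S' -> .S
For each item with dot before a nonterminal B, add B -> .γ for every B-production
Closure: [S' -> .S, S -> .aA, S -> .a]


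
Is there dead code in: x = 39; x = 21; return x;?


first assignment to x is overwritten before any read
Dead: 'x = 39'


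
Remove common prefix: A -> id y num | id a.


Common prefix: 'id'
Factored: A -> id A', A' -> y num | a


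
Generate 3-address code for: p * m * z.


Break into single-operator statements:
t1 = p * m
t2 = t1 * z


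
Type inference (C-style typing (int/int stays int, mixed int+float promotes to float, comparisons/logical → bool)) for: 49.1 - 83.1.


Operand types: float - float
Rule: mixed int/float promotes to float; int/int stays int
Result type: float


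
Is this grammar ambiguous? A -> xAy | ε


balanced x^n…y^n: each string has a unique parse
Unambiguous


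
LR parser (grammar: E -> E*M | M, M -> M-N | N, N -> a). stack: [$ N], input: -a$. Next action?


'N' (not preceded by M-) is the handle for M -> N
Action: reduce (M -> N)


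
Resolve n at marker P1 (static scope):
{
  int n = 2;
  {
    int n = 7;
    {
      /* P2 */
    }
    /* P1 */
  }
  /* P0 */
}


n declared in the same block as P1
n = 7


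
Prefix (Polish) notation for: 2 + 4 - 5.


left-to-right (same/higher precedence on left): tree is (- (+ 2 4) 5)
Prefix: - + 2 4 5


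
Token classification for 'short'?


Pattern: reserved word
Type: KEYWORD


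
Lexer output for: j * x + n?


Scan left to right, longest-match per lexeme
Tokens: ID(j), OP(*), ID(x), OP(+), ID(n)


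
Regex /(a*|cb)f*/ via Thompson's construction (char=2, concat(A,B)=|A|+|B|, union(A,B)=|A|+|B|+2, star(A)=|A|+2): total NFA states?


Syntax tree has 4 char leaf(s), 1 union(s), 2 star(s)
chars contribute 4×2 = 8; each union adds +2; each star adds +2
Total: 8 + 2 + 4 = 14 states


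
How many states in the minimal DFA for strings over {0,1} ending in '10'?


Track the longest suffix of input matching a prefix of '10': 3 classes (prefixes of length 0..2)
Minimal DFA: 3 states


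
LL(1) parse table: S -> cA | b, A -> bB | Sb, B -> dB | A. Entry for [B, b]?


For [B, b]: 'b' ∈ FIRST(A)
Entry: B -> A


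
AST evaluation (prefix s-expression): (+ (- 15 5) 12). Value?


Evaluate inner: (- 15 5) = 10
Evaluate root: (+ 10 12) = 22
Result: 22


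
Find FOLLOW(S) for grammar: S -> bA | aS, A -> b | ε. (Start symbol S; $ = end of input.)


$ ∈ FOLLOW(S). For each A -> αBβ: add FIRST(β)\{ε} to FOLLOW(B); if β nullable, add FOLLOW(A).
FOLLOW(S) = {$}


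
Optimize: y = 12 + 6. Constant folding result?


12 + 6 = 18 at compile time
Optimized: y = 18


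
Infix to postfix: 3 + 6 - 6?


Left to right (same or higher precedence on left)
Postfix: 3 6 + 6 -


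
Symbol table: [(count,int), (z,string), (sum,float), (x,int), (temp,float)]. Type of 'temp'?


Lookup 'temp' → type float


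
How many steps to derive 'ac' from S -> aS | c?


Derivation: S => aS => ac
Steps: 2


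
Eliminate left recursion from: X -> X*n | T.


Left-recursive alternatives: X*n; non-recursive: T
Introduce X': X -> TX', X' -> *nX' | ε


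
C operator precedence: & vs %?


'%' is multiplicative (level 10); '&' is bitwise AND (level 5)
Higher level binds tighter
'%' has higher precedence than '&'


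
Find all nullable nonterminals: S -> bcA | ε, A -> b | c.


A nonterminal is nullable iff some alternative derives ε (directly, or every symbol in it is nullable)
Nullable: {S}


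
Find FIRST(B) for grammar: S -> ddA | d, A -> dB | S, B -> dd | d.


Per alternative of B: FIRST(dd) = {d}; FIRST(d) = {d}
FIRST(B) = {d}


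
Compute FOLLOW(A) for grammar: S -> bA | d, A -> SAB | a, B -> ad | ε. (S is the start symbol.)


$ ∈ FOLLOW(S). For each A -> αBβ: add FIRST(β)\{ε} to FOLLOW(B); if β nullable, add FOLLOW(A).
FOLLOW(A) = {$, a, b, d}


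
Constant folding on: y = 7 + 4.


7 + 4 = 11 at compile time
Optimized: y = 11


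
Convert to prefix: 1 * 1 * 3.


left-to-right (same/higher precedence on left): tree is (* (* 1 1) 3)
Prefix: * * 1 1 3


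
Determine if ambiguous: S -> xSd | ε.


balanced x^n…d^n: each string has a unique parse
Unambiguous


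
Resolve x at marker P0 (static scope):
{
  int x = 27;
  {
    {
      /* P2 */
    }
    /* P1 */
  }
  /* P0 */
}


x declared in the same block as P0
x = 27


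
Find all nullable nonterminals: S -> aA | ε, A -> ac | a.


A nonterminal is nullable iff some alternative derives ε (directly, or every symbol in it is nullable)
Nullable: {S}


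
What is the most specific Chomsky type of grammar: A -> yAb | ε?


Single nonterminal LHS, but y^n b^n is not regular
Classification: Type 2 (Context-Free)


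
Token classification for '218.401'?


Pattern: digits with a decimal point
Type: FLOAT_LITERAL


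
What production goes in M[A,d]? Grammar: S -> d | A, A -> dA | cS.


For [A, d]: 'd' ∈ FIRST(dA)
Entry: A -> dA


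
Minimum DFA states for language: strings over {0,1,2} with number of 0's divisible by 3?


Track (count of 0) mod 3: states 0..2, accept at 0
Minimal DFA: 3 states


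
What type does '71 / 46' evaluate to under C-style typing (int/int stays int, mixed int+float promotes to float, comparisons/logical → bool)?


Operand types: int / int
Rule: mixed int/float promotes to float; int/int stays int
Result type: int


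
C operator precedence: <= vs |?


'<=' is relational (level 7); '|' is bitwise OR (level 3)
Higher level binds tighter
'<=' has higher precedence than '|'


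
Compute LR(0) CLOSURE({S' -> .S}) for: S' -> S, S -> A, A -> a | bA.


Start: S' -> .S
For each item with dot before a nonterminal B, add B -> .γ for every B-production
Closure: [S' -> .S, S -> .A, A -> .a, A -> .bA]


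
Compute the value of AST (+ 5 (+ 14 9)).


Evaluate inner: (+ 14 9) = 23
Evaluate root: (+ 5 23) = 28
Result: 28


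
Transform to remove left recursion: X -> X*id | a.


Left-recursive alternatives: X*id; non-recursive: a
Introduce X': X -> aX', X' -> *idX' | ε


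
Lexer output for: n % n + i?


Scan left to right, longest-match per lexeme
Tokens: ID(n), OP(%), ID(n), OP(+), ID(i)


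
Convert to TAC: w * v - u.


Break into single-operator statements:
t1 = w * v
t2 = t1 - u


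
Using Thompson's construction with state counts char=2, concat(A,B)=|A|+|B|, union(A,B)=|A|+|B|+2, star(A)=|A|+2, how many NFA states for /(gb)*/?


Syntax tree has 2 char leaf(s), 0 union(s), 1 star(s)
chars contribute 2×2 = 4; each union adds +2; each star adds +2
Total: 4 + 0 + 2 = 6 states


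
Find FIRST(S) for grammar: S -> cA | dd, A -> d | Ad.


Per alternative of S: FIRST(cA) = {c}; FIRST(dd) = {d}
FIRST(S) = {c, d}


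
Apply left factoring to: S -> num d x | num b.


Common prefix: 'num'
Factored: S -> num S', S' -> d x | b


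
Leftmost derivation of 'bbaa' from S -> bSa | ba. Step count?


Derivation: S => bSa => bbaa
Steps: 2


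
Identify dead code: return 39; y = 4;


statement follows a return and is unreachable
Dead: 'y = 4'


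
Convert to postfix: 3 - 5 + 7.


Left to right (same or higher precedence on left)
Postfix: 3 5 - 7 +


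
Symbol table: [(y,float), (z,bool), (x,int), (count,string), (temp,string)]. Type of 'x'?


Lookup 'x' → type int


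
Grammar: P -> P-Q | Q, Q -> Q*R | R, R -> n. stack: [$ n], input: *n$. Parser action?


'n' on top is the handle for R -> n
Action: reduce (R -> n)


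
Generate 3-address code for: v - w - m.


Break into single-operator statements:
t1 = v - w
t2 = t1 - m


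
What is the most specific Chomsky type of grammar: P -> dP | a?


Right-linear: every RHS is a terminal or a terminal followed by one nonterminal
Classification: Type 3 (Regular)


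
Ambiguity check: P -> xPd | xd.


balanced x^n…d^n: each string has a unique parse
Unambiguous


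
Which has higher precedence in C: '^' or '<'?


'<' is relational (level 7); '^' is bitwise XOR (level 4)
Higher level binds tighter
'<' has higher precedence than '^'


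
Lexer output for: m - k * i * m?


Scan left to right, longest-match per lexeme
Tokens: ID(m), OP(-), ID(k), OP(*), ID(i), OP(*), ID(m)


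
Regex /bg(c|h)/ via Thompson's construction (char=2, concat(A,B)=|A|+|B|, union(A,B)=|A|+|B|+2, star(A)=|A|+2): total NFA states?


Syntax tree has 4 char leaf(s), 1 union(s), 0 star(s)
chars contribute 4×2 = 8; each union adds +2; each star adds +2
Total: 8 + 2 + 0 = 10 states


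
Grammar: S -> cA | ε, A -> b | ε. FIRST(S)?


Per alternative of S: FIRST(cA) = {c}; FIRST(ε) = {ε}
FIRST(S) = {c, ε}


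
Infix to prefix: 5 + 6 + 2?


left-to-right (same/higher precedence on left): tree is (+ (+ 5 6) 2)
Prefix: + + 5 6 2


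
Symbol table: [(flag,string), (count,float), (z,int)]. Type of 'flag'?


Lookup 'flag' → type string


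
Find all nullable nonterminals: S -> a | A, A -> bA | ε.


A nonterminal is nullable iff some alternative derives ε (directly, or every symbol in it is nullable)
Nullable: {A, S}


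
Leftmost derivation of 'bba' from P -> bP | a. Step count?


Derivation: P => bP => bbP => bba
Steps: 3


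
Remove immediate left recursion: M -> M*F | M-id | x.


Left-recursive alternatives: M*F, M-id; non-recursive: x
Introduce M': M -> xM', M' -> *FM' | -idM' | ε


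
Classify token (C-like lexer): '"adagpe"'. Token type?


Pattern: double-quoted sequence
Type: STRING_LITERAL


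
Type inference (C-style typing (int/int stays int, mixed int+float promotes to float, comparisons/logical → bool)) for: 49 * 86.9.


Operand types: int * float
Rule: mixed int/float promotes to float; int/int stays int
Result type: float


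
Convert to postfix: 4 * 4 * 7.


Left to right (same or higher precedence on left)
Postfix: 4 4 * 7 *


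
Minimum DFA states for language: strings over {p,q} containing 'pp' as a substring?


KMP-style automaton: 2 progress states + 1 absorbing accept = 3
Minimal DFA: 3 states


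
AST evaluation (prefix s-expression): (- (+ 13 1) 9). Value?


Evaluate inner: (+ 13 1) = 14
Evaluate root: (- 14 9) = 5
Result: 5


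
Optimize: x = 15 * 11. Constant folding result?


15 * 11 = 165 at compile time
Optimized: x = 165


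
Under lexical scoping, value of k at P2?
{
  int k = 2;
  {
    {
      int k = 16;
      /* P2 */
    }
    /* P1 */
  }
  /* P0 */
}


k declared in the same block as P2
k = 16


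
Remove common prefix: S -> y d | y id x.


Common prefix: 'y'
Factored: S -> y S', S' -> d | id x


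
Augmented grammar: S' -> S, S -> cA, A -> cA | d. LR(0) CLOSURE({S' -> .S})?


Start: S' -> .S
For each item with dot before a nonterminal B, add B -> .γ for every B-production
Closure: [S' -> .S, S -> .cA]


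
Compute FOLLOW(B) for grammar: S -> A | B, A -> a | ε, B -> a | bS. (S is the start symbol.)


$ ∈ FOLLOW(S). For each A -> αBβ: add FIRST(β)\{ε} to FOLLOW(B); if β nullable, add FOLLOW(A).
FOLLOW(B) = {$}


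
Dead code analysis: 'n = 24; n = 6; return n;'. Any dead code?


first assignment to n is overwritten before any read
Dead: 'n = 24'


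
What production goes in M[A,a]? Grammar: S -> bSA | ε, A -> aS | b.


For [A, a]: 'a' ∈ FIRST(aS)
Entry: A -> aS


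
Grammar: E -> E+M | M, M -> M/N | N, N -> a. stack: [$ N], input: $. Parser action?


'N' (not preceded by M/) is the handle for M -> N
Action: reduce (M -> N)


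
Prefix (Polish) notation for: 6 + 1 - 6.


left-to-right (same/higher precedence on left): tree is (- (+ 6 1) 6)
Prefix: - + 6 1 6


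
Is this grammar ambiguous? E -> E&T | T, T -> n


precedence layered via separate nonterminal T: deterministic
Unambiguous


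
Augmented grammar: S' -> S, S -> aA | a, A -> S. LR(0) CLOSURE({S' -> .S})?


Start: S' -> .S
For each item with dot before a nonterminal B, add B -> .γ for every B-production
Closure: [S' -> .S, S -> .aA, S -> .a]


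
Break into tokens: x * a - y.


Scan left to right, longest-match per lexeme
Tokens: ID(x), OP(*), ID(a), OP(-), ID(y)


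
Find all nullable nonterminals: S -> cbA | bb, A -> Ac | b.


A nonterminal is nullable iff some alternative derives ε (directly, or every symbol in it is nullable)
Nullable: {}


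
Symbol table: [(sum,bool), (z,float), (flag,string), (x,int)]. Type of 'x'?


Lookup 'x' → type int


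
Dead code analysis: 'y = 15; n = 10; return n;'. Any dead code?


y is assigned but never read
Dead: 'y = 15'


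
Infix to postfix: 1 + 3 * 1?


* has higher precedence, evaluate 3*1 first
Postfix: 1 3 1 * +


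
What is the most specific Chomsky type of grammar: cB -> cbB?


LHS has context (more than one symbol) and |LHS| ≤ |RHS|
Classification: Type 1 (Context-Sensitive)


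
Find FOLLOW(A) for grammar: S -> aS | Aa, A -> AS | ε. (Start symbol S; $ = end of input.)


$ ∈ FOLLOW(S). For each A -> αBβ: add FIRST(β)\{ε} to FOLLOW(B); if β nullable, add FOLLOW(A).
FOLLOW(A) = {a}


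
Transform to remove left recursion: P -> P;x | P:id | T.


Left-recursive alternatives: P;x, P:id; non-recursive: T
Introduce P': P -> TP', P' -> ;xP' | :idP' | ε


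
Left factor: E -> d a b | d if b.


Common prefix: 'd'
Factored: E -> d E', E' -> a b | if b


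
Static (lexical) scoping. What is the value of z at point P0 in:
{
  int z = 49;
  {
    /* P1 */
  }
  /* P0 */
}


z declared in the same block as P0
z = 49


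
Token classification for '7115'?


Pattern: digits only
Type: INTEGER_LITERAL


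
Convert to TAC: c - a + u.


Break into single-operator statements:
t1 = c - a
t2 = t1 + u


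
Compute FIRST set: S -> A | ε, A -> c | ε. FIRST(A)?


Per alternative of A: FIRST(c) = {c}; FIRST(ε) = {ε}
FIRST(A) = {c, ε}


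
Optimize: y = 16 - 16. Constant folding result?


16 - 16 = 0 at compile time
Optimized: y = 0


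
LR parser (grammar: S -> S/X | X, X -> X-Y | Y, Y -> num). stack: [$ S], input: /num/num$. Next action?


shift '/' to continue S -> S/X
Action: shift


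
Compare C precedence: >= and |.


'>=' is relational (level 7); '|' is bitwise OR (level 3)
Higher level binds tighter
'>=' has higher precedence than '|'


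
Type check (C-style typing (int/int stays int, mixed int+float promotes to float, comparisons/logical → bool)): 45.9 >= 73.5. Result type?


Operand types: float >= float
Rule: comparison yields bool
Result type: bool


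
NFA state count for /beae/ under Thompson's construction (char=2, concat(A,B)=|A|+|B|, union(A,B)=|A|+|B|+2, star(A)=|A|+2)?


Syntax tree has 4 char leaf(s), 0 union(s), 0 star(s)
chars contribute 4×2 = 8; each union adds +2; each star adds +2
Total: 8 + 0 + 0 = 8 states


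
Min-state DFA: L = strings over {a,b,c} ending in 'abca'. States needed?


Track the longest suffix of input matching a prefix of 'abca': 5 classes (prefixes of length 0..4)
Minimal DFA: 5 states


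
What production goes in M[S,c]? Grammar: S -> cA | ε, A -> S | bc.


For [S, c]: 'c' ∈ FIRST(cA)
Entry: S -> cA


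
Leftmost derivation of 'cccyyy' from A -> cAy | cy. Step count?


Derivation: A => cAy => ccAyy => cccyyy
Steps: 3


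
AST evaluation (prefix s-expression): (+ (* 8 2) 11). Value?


Evaluate inner: (* 8 2) = 16
Evaluate root: (+ 16 11) = 27
Result: 27


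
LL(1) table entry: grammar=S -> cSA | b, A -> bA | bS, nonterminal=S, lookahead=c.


For [S, c]: 'c' ∈ FIRST(cSA)
Entry: S -> cSA


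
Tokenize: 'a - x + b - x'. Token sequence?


Scan left to right, longest-match per lexeme
Tokens: ID(a), OP(-), ID(x), OP(+), ID(b), OP(-), ID(x)


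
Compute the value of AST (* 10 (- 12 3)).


Evaluate inner: (- 12 3) = 9
Evaluate root: (* 10 9) = 90
Result: 90


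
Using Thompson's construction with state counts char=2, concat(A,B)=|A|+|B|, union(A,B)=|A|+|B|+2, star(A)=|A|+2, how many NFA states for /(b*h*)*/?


Syntax tree has 2 char leaf(s), 0 union(s), 3 star(s)
chars contribute 2×2 = 4; each union adds +2; each star adds +2
Total: 4 + 0 + 6 = 10 states


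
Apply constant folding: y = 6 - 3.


6 - 3 = 3 at compile time
Optimized: y = 3


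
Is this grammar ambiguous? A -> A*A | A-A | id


'id*id-id' has two parse trees (no precedence encoded between * and -)
Ambiguous


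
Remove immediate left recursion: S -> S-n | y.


Left-recursive alternatives: S-n; non-recursive: y
Introduce S': S -> yS', S' -> -nS' | ε


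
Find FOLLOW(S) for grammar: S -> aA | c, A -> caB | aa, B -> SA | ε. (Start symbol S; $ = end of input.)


$ ∈ FOLLOW(S). For each A -> αBβ: add FIRST(β)\{ε} to FOLLOW(B); if β nullable, add FOLLOW(A).
FOLLOW(S) = {$, a, c}


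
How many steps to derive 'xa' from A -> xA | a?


Derivation: A => xA => xa
Steps: 2


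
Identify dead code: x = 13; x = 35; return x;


first assignment to x is overwritten before any read
Dead: 'x = 13'


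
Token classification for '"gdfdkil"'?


Pattern: double-quoted sequence
Type: STRING_LITERAL


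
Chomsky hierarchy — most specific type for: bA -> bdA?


LHS has context (more than one symbol) and |LHS| ≤ |RHS|
Classification: Type 1 (Context-Sensitive)


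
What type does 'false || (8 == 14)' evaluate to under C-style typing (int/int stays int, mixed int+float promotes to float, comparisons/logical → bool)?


Operand types: bool || bool
Rule: logical operators take bool operands and yield bool
Result type: bool


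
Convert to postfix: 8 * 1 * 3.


Left to right (same or higher precedence on left)
Postfix: 8 1 * 3 *


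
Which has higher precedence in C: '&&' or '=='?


'==' is equality (level 6); '&&' is logical AND (level 2)
Higher level binds tighter
'==' has higher precedence than '&&'


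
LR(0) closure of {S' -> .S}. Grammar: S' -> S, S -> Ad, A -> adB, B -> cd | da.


Start: S' -> .S
For each item with dot before a nonterminal B, add B -> .γ for every B-production
Closure: [S' -> .S, S -> .Ad, A -> .adB]


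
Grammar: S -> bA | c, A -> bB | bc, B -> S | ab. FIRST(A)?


Per alternative of A: FIRST(bB) = {b}; FIRST(bc) = {b}
FIRST(A) = {b}


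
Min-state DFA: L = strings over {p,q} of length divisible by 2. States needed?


Track length mod 2: states 0..1, accept at 0
Minimal DFA: 2 states


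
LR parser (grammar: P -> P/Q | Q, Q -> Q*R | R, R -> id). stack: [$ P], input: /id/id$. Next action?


shift '/' to continue P -> P/Q
Action: shift


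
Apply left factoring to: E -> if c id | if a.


Common prefix: 'if'
Factored: E -> if E', E' -> c id | a


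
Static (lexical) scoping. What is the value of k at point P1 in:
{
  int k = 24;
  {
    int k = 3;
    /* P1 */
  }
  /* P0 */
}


k declared in the same block as P1
k = 3


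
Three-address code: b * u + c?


Break into single-operator statements:
t1 = b * u
t2 = t1 + c


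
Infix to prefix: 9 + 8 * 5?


'*' binds tighter: tree is (+ 9 (* 8 5))
Prefix: + 9 * 8 5


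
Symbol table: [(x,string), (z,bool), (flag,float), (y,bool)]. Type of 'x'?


Lookup 'x' → type string


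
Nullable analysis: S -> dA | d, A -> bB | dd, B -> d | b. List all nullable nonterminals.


A nonterminal is nullable iff some alternative derives ε (directly, or every symbol in it is nullable)
Nullable: {}


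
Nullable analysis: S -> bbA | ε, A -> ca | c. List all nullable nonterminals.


A nonterminal is nullable iff some alternative derives ε (directly, or every symbol in it is nullable)
Nullable: {S}


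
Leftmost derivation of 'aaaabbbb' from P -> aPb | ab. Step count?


Derivation: P => aPb => aaPbb => aaaPbbb => aaaabbbb
Steps: 4


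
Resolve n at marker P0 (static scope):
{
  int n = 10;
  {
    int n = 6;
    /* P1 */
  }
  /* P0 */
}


n declared in the same block as P0
n = 10


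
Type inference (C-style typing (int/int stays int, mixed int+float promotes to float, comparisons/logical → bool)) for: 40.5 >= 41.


Operand types: float >= int
Rule: comparison yields bool
Result type: bool


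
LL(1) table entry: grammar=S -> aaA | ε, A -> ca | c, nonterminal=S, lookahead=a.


For [S, a]: 'a' ∈ FIRST(aaA)
Entry: S -> aaA


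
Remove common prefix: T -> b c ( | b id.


Common prefix: 'b'
Factored: T -> b T', T' -> c ( | id


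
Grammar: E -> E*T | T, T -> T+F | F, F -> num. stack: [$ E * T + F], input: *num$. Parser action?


handle 'T+F' on top
Action: reduce (T -> T+F)


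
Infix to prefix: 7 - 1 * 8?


'*' binds tighter: tree is (- 7 (* 1 8))
Prefix: - 7 * 1 8


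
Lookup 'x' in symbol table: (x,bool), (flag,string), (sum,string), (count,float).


Lookup 'x' → type bool


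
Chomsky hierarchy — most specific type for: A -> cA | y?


Right-linear: every RHS is a terminal or a terminal followed by one nonterminal
Classification: Type 3 (Regular)


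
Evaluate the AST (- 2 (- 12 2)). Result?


Evaluate inner: (- 12 2) = 10
Evaluate root: (- 2 10) = -8
Result: -8


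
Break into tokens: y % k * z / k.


Scan left to right, longest-match per lexeme
Tokens: ID(y), OP(%), ID(k), OP(*), ID(z), OP(/), ID(k)


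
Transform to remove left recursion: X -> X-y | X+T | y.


Left-recursive alternatives: X-y, X+T; non-recursive: y
Introduce X': X -> yX', X' -> -yX' | +TX' | ε


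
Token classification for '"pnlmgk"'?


Pattern: double-quoted sequence
Type: STRING_LITERAL


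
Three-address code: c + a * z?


Break into single-operator statements:
t1 = a * z
t2 = c + t1


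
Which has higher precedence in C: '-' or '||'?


'-' is additive (level 9); '||' is logical OR (level 1)
Higher level binds tighter
'-' has higher precedence than '||'


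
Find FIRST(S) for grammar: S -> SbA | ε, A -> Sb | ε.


Per alternative of S: FIRST(SbA) = {b}; FIRST(ε) = {ε}
FIRST(S) = {b, ε}


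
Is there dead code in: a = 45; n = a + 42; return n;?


a is read by n's definition; n is returned
No dead code


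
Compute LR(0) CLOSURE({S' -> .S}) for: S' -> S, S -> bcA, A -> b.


Start: S' -> .S
For each item with dot before a nonterminal B, add B -> .γ for every B-production
Closure: [S' -> .S, S -> .bcA]


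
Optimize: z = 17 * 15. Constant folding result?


17 * 15 = 255 at compile time
Optimized: z = 255


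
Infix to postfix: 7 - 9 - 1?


Left to right (same or higher precedence on left)
Postfix: 7 9 - 1 -


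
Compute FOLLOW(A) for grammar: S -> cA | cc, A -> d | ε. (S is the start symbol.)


$ ∈ FOLLOW(S). For each A -> αBβ: add FIRST(β)\{ε} to FOLLOW(B); if β nullable, add FOLLOW(A).
FOLLOW(A) = {$}


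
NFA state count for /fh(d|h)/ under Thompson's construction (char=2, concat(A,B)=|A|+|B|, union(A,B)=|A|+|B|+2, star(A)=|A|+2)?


Syntax tree has 4 char leaf(s), 1 union(s), 0 star(s)
chars contribute 4×2 = 8; each union adds +2; each star adds +2
Total: 8 + 2 + 0 = 10 states


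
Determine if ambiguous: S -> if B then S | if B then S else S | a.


dangling else: 'if B then if B then a else a' parses two ways
Ambiguous


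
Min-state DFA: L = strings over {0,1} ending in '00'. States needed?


Track the longest suffix of input matching a prefix of '00': 3 classes (prefixes of length 0..2)
Minimal DFA: 3 states


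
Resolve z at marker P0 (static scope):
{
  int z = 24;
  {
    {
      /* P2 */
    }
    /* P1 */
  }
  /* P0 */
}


z declared in the same block as P0
z = 24


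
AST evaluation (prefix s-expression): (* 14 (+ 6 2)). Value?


Evaluate inner: (+ 6 2) = 8
Evaluate root: (* 14 8) = 112
Result: 112


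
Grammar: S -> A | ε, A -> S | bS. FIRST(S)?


Per alternative of S: FIRST(A) = {b, ε}; FIRST(ε) = {ε}
FIRST(S) = {b, ε}


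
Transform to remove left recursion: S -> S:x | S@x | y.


Left-recursive alternatives: S:x, S@x; non-recursive: y
Introduce S': S -> yS', S' -> :xS' | @xS' | ε


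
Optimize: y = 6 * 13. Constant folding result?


6 * 13 = 78 at compile time
Optimized: y = 78


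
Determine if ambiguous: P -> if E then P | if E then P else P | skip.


dangling else: 'if E then if E then skip else skip' parses two ways
Ambiguous


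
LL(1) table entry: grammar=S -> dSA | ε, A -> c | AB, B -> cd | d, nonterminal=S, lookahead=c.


For [S, c]: ε is nullable and 'c' ∈ FOLLOW(S)
Entry: S -> ε


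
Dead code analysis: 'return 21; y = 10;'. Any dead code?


statement follows a return and is unreachable
Dead: 'y = 10'


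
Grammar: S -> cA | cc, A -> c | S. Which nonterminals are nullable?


A nonterminal is nullable iff some alternative derives ε (directly, or every symbol in it is nullable)
Nullable: {}


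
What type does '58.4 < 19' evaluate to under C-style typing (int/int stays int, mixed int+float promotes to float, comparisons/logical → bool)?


Operand types: float < int
Rule: comparison yields bool
Result type: bool


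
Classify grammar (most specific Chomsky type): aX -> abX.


LHS has context (more than one symbol) and |LHS| ≤ |RHS|
Classification: Type 1 (Context-Sensitive)


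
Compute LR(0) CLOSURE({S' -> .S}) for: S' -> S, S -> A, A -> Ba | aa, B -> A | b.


Start: S' -> .S
For each item with dot before a nonterminal B, add B -> .γ for every B-production
Closure: [S' -> .S, S -> .A, A -> .Ba, A -> .aa, B -> .A, B -> .b]


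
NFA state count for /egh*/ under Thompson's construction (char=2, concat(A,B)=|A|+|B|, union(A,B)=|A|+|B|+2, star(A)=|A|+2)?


Syntax tree has 3 char leaf(s), 0 union(s), 1 star(s)
chars contribute 3×2 = 6; each union adds +2; each star adds +2
Total: 6 + 0 + 2 = 8 states


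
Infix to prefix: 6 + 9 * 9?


'*' binds tighter: tree is (+ 6 (* 9 9))
Prefix: + 6 * 9 9


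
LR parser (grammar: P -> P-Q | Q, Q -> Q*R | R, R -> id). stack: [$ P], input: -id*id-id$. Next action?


shift '-' to continue P -> P-Q
Action: shift


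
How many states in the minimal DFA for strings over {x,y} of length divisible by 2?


Track length mod 2: states 0..1, accept at 0
Minimal DFA: 2 states


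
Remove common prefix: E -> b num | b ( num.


Common prefix: 'b'
Factored: E -> b E', E' -> num | ( num


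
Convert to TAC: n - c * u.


Break into single-operator statements:
t1 = c * u
t2 = n - t1


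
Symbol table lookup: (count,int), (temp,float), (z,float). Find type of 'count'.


Lookup 'count' → type int


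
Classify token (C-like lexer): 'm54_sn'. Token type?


Pattern: letter/underscore followed by alphanumerics, not a keyword
Type: IDENTIFIER


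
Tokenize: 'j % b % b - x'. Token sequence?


Scan left to right, longest-match per lexeme
Tokens: ID(j), OP(%), ID(b), OP(%), ID(b), OP(-), ID(x)


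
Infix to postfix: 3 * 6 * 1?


Left to right (same or higher precedence on left)
Postfix: 3 6 * 1 *


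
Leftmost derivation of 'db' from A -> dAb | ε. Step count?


Derivation: A => dAb => db
Steps: 2


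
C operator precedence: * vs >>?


'*' is multiplicative (level 10); '>>' is shift (level 8)
Higher level binds tighter
'*' has higher precedence than '>>'


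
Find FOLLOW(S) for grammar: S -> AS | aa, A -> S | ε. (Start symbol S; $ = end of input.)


$ ∈ FOLLOW(S). For each A -> αBβ: add FIRST(β)\{ε} to FOLLOW(B); if β nullable, add FOLLOW(A).
FOLLOW(S) = {$, a}


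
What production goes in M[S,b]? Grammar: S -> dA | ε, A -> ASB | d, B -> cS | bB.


For [S, b]: ε is nullable and 'b' ∈ FOLLOW(S)
Entry: S -> ε


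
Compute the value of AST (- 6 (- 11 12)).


Evaluate inner: (- 11 12) = -1
Evaluate root: (- 6 -1) = 7
Result: 7


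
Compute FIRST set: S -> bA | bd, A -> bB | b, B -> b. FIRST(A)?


Per alternative of A: FIRST(bB) = {b}; FIRST(b) = {b}
FIRST(A) = {b}


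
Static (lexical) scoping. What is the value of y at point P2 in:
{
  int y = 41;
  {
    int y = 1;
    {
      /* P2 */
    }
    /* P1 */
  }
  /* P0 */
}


P2's block does not declare y; resolves to the enclosing declaration at depth 1
y = 1


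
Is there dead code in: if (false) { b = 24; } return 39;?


condition is constant false, so the whole block is unreachable
Dead: 'if (false) { b = 24; }'


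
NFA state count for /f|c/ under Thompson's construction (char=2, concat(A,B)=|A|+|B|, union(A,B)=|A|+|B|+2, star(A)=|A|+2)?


Syntax tree has 2 char leaf(s), 1 union(s), 0 star(s)
chars contribute 2×2 = 4; each union adds +2; each star adds +2
Total: 4 + 2 + 0 = 6 states


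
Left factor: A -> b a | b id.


Common prefix: 'b'
Factored: A -> b A', A' -> a | id


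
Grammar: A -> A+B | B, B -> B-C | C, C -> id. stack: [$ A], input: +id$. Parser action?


shift '+' to continue A -> A+B
Action: shift


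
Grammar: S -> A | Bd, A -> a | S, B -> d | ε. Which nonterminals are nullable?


A nonterminal is nullable iff some alternative derives ε (directly, or every symbol in it is nullable)
Nullable: {B}


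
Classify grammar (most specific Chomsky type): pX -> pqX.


LHS has context (more than one symbol) and |LHS| ≤ |RHS|
Classification: Type 1 (Context-Sensitive)


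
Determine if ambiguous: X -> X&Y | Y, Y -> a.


precedence layered via separate nonterminal Y: deterministic
Unambiguous


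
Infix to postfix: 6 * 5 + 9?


Left to right (same or higher precedence on left)
Postfix: 6 5 * 9 +


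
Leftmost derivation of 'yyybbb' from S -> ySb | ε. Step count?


Derivation: S => ySb => yySbb => yyySbbb => yyybbb
Steps: 4


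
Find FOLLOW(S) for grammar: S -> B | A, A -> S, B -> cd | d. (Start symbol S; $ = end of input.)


$ ∈ FOLLOW(S). For each A -> αBβ: add FIRST(β)\{ε} to FOLLOW(B); if β nullable, add FOLLOW(A).
FOLLOW(S) = {$}


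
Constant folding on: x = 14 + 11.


14 + 11 = 25 at compile time
Optimized: x = 25


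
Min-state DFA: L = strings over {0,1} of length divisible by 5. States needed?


Track length mod 5: states 0..4, accept at 0
Minimal DFA: 5 states
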